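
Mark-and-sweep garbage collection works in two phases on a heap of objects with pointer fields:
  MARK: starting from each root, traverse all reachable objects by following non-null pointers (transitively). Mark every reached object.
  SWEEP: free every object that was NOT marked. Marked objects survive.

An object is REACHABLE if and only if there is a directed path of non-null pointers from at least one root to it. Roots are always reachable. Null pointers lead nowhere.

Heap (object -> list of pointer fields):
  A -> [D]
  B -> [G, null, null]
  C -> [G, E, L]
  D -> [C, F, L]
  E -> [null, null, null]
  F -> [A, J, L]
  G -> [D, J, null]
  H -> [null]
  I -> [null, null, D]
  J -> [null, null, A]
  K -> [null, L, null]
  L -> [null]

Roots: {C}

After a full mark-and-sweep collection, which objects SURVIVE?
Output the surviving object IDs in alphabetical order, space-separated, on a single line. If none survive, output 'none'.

Answer: A C D E F G J L

Derivation:
Roots: C
Mark C: refs=G E L, marked=C
Mark G: refs=D J null, marked=C G
Mark E: refs=null null null, marked=C E G
Mark L: refs=null, marked=C E G L
Mark D: refs=C F L, marked=C D E G L
Mark J: refs=null null A, marked=C D E G J L
Mark F: refs=A J L, marked=C D E F G J L
Mark A: refs=D, marked=A C D E F G J L
Unmarked (collected): B H I K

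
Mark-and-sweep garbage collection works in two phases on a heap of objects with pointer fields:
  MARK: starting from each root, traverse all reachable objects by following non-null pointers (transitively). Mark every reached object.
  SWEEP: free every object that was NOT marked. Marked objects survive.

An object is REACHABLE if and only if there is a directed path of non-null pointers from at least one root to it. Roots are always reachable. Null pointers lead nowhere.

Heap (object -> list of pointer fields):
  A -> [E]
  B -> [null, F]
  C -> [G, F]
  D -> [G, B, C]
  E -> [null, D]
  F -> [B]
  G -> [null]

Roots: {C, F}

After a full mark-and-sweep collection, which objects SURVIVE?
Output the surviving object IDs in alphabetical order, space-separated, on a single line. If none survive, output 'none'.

Roots: C F
Mark C: refs=G F, marked=C
Mark F: refs=B, marked=C F
Mark G: refs=null, marked=C F G
Mark B: refs=null F, marked=B C F G
Unmarked (collected): A D E

Answer: B C F G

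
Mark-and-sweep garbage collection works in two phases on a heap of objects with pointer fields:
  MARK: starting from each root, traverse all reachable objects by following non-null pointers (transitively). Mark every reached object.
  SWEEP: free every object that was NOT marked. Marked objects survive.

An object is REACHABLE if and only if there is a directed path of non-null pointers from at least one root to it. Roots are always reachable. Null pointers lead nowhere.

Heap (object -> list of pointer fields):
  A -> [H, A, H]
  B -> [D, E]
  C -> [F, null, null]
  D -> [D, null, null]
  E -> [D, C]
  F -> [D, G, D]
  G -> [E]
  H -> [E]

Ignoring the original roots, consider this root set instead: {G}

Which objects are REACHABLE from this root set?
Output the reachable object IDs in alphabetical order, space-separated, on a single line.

Answer: C D E F G

Derivation:
Roots: G
Mark G: refs=E, marked=G
Mark E: refs=D C, marked=E G
Mark D: refs=D null null, marked=D E G
Mark C: refs=F null null, marked=C D E G
Mark F: refs=D G D, marked=C D E F G
Unmarked (collected): A B H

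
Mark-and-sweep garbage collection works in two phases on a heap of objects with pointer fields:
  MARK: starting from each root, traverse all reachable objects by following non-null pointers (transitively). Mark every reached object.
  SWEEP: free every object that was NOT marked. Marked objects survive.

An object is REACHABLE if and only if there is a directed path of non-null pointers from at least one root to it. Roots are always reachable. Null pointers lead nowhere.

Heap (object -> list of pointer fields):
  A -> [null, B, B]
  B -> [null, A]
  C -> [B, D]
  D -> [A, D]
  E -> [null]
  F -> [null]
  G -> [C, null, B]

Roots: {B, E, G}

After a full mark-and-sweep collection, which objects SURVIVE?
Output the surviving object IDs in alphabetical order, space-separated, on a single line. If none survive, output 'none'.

Answer: A B C D E G

Derivation:
Roots: B E G
Mark B: refs=null A, marked=B
Mark E: refs=null, marked=B E
Mark G: refs=C null B, marked=B E G
Mark A: refs=null B B, marked=A B E G
Mark C: refs=B D, marked=A B C E G
Mark D: refs=A D, marked=A B C D E G
Unmarked (collected): F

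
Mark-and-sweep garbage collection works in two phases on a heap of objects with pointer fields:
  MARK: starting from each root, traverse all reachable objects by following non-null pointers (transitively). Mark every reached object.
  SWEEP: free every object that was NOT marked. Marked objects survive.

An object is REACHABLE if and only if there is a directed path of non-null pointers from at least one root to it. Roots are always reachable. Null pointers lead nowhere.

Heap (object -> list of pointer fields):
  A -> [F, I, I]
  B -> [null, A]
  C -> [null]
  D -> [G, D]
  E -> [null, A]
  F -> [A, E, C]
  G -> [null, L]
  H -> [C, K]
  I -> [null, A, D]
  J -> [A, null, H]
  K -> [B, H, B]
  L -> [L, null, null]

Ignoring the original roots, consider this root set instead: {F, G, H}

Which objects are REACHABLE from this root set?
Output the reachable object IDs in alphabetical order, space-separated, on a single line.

Roots: F G H
Mark F: refs=A E C, marked=F
Mark G: refs=null L, marked=F G
Mark H: refs=C K, marked=F G H
Mark A: refs=F I I, marked=A F G H
Mark E: refs=null A, marked=A E F G H
Mark C: refs=null, marked=A C E F G H
Mark L: refs=L null null, marked=A C E F G H L
Mark K: refs=B H B, marked=A C E F G H K L
Mark I: refs=null A D, marked=A C E F G H I K L
Mark B: refs=null A, marked=A B C E F G H I K L
Mark D: refs=G D, marked=A B C D E F G H I K L
Unmarked (collected): J

Answer: A B C D E F G H I K L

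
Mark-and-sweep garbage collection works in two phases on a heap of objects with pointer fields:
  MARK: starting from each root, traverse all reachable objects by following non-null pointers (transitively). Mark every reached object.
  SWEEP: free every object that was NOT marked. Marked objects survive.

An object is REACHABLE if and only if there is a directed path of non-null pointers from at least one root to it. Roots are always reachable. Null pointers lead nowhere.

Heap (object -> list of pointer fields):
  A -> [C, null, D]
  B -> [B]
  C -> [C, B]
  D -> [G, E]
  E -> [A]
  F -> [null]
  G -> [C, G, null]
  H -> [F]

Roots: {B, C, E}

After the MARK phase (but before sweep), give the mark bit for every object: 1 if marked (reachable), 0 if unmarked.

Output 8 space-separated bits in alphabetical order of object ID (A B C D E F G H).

Answer: 1 1 1 1 1 0 1 0

Derivation:
Roots: B C E
Mark B: refs=B, marked=B
Mark C: refs=C B, marked=B C
Mark E: refs=A, marked=B C E
Mark A: refs=C null D, marked=A B C E
Mark D: refs=G E, marked=A B C D E
Mark G: refs=C G null, marked=A B C D E G
Unmarked (collected): F H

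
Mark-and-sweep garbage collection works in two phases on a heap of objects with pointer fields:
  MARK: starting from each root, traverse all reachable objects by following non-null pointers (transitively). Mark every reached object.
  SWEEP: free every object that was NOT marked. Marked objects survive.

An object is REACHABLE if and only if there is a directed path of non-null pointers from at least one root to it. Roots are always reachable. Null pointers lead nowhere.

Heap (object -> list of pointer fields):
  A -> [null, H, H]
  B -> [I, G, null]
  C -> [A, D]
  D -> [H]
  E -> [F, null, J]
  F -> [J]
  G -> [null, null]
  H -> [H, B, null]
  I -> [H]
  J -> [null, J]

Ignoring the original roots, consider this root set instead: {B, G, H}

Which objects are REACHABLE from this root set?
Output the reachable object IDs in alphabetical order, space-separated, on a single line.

Answer: B G H I

Derivation:
Roots: B G H
Mark B: refs=I G null, marked=B
Mark G: refs=null null, marked=B G
Mark H: refs=H B null, marked=B G H
Mark I: refs=H, marked=B G H I
Unmarked (collected): A C D E F J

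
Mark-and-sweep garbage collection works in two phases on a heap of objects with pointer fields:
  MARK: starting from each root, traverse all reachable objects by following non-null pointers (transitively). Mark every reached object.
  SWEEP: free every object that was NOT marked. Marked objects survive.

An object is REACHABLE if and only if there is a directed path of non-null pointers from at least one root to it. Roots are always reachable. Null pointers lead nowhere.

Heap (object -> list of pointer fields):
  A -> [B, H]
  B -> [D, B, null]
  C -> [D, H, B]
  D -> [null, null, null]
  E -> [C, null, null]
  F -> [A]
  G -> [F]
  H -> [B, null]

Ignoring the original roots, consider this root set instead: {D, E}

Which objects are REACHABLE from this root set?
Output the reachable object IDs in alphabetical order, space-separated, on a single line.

Roots: D E
Mark D: refs=null null null, marked=D
Mark E: refs=C null null, marked=D E
Mark C: refs=D H B, marked=C D E
Mark H: refs=B null, marked=C D E H
Mark B: refs=D B null, marked=B C D E H
Unmarked (collected): A F G

Answer: B C D E H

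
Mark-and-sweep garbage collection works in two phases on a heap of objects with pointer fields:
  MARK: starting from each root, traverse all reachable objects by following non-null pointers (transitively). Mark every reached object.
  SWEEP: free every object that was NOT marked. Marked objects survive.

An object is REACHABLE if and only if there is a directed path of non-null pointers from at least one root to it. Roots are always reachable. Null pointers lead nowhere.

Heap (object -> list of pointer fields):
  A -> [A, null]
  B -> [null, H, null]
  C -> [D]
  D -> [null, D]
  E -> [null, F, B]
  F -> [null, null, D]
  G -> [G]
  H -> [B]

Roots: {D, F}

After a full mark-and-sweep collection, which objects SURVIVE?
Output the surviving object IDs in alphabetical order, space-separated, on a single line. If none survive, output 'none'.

Answer: D F

Derivation:
Roots: D F
Mark D: refs=null D, marked=D
Mark F: refs=null null D, marked=D F
Unmarked (collected): A B C E G H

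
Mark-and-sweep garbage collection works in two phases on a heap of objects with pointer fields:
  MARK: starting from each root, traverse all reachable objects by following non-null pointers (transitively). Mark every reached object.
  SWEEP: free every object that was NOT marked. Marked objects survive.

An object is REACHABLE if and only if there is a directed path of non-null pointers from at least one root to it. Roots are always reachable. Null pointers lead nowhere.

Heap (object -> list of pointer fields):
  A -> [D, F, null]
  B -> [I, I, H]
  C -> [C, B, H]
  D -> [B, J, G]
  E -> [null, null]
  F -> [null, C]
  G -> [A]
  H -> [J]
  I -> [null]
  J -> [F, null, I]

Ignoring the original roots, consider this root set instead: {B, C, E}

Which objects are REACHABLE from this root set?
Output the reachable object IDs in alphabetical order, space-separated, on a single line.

Roots: B C E
Mark B: refs=I I H, marked=B
Mark C: refs=C B H, marked=B C
Mark E: refs=null null, marked=B C E
Mark I: refs=null, marked=B C E I
Mark H: refs=J, marked=B C E H I
Mark J: refs=F null I, marked=B C E H I J
Mark F: refs=null C, marked=B C E F H I J
Unmarked (collected): A D G

Answer: B C E F H I J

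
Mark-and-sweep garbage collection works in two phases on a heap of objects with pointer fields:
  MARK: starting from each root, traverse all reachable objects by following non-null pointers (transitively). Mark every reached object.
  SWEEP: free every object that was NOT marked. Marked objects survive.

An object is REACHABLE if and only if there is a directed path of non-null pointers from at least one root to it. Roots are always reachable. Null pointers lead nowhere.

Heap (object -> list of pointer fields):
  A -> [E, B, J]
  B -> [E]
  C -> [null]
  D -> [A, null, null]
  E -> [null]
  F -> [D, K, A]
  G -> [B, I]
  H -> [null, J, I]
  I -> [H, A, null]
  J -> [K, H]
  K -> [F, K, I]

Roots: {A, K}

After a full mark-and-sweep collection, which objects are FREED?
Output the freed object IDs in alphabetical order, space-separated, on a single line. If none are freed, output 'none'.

Roots: A K
Mark A: refs=E B J, marked=A
Mark K: refs=F K I, marked=A K
Mark E: refs=null, marked=A E K
Mark B: refs=E, marked=A B E K
Mark J: refs=K H, marked=A B E J K
Mark F: refs=D K A, marked=A B E F J K
Mark I: refs=H A null, marked=A B E F I J K
Mark H: refs=null J I, marked=A B E F H I J K
Mark D: refs=A null null, marked=A B D E F H I J K
Unmarked (collected): C G

Answer: C G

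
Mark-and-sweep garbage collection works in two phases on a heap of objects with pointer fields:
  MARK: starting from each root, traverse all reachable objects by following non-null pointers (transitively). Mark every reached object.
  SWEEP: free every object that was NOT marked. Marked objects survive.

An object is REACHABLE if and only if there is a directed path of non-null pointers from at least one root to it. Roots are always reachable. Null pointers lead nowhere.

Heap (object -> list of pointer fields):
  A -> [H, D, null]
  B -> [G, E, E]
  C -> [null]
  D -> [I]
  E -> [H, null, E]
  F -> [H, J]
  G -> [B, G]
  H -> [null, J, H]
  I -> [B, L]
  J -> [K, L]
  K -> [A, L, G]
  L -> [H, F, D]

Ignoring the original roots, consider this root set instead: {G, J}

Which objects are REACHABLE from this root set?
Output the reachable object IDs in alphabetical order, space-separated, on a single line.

Roots: G J
Mark G: refs=B G, marked=G
Mark J: refs=K L, marked=G J
Mark B: refs=G E E, marked=B G J
Mark K: refs=A L G, marked=B G J K
Mark L: refs=H F D, marked=B G J K L
Mark E: refs=H null E, marked=B E G J K L
Mark A: refs=H D null, marked=A B E G J K L
Mark H: refs=null J H, marked=A B E G H J K L
Mark F: refs=H J, marked=A B E F G H J K L
Mark D: refs=I, marked=A B D E F G H J K L
Mark I: refs=B L, marked=A B D E F G H I J K L
Unmarked (collected): C

Answer: A B D E F G H I J K L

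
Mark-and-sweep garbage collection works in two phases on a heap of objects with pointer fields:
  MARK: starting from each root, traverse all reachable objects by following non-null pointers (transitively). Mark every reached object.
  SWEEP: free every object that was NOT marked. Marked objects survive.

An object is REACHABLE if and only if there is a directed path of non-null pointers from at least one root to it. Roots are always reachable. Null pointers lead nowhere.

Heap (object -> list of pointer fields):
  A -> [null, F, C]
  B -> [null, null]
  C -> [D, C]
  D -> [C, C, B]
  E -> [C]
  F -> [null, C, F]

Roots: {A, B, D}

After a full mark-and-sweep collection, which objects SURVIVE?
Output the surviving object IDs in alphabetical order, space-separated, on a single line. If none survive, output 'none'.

Roots: A B D
Mark A: refs=null F C, marked=A
Mark B: refs=null null, marked=A B
Mark D: refs=C C B, marked=A B D
Mark F: refs=null C F, marked=A B D F
Mark C: refs=D C, marked=A B C D F
Unmarked (collected): E

Answer: A B C D F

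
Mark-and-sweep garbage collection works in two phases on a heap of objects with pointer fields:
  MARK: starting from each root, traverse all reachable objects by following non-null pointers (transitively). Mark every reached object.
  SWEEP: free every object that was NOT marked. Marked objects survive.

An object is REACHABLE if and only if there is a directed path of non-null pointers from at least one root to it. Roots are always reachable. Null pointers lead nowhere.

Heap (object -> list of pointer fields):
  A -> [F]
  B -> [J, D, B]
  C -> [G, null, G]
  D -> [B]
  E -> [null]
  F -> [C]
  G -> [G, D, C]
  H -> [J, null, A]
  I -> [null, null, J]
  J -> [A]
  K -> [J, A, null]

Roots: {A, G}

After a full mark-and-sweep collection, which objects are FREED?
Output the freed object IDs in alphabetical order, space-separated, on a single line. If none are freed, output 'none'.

Answer: E H I K

Derivation:
Roots: A G
Mark A: refs=F, marked=A
Mark G: refs=G D C, marked=A G
Mark F: refs=C, marked=A F G
Mark D: refs=B, marked=A D F G
Mark C: refs=G null G, marked=A C D F G
Mark B: refs=J D B, marked=A B C D F G
Mark J: refs=A, marked=A B C D F G J
Unmarked (collected): E H I K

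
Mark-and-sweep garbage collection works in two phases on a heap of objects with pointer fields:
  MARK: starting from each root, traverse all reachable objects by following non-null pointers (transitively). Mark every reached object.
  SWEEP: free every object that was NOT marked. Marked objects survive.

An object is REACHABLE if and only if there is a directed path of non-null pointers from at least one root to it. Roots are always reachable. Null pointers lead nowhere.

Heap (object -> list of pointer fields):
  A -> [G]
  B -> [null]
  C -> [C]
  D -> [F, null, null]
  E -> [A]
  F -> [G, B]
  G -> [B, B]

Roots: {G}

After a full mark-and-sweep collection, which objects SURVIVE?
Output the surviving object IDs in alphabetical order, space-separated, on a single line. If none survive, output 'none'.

Roots: G
Mark G: refs=B B, marked=G
Mark B: refs=null, marked=B G
Unmarked (collected): A C D E F

Answer: B G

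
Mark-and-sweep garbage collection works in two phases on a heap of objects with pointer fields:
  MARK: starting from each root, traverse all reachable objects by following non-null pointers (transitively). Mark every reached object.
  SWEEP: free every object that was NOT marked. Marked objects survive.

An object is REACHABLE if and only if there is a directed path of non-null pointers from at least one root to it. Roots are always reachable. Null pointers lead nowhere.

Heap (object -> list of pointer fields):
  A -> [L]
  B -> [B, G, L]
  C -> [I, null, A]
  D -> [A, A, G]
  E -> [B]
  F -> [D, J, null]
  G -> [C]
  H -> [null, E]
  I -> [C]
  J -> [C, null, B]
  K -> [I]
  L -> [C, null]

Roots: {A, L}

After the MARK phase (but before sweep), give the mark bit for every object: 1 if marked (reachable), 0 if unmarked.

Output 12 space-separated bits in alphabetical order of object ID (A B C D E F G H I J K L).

Roots: A L
Mark A: refs=L, marked=A
Mark L: refs=C null, marked=A L
Mark C: refs=I null A, marked=A C L
Mark I: refs=C, marked=A C I L
Unmarked (collected): B D E F G H J K

Answer: 1 0 1 0 0 0 0 0 1 0 0 1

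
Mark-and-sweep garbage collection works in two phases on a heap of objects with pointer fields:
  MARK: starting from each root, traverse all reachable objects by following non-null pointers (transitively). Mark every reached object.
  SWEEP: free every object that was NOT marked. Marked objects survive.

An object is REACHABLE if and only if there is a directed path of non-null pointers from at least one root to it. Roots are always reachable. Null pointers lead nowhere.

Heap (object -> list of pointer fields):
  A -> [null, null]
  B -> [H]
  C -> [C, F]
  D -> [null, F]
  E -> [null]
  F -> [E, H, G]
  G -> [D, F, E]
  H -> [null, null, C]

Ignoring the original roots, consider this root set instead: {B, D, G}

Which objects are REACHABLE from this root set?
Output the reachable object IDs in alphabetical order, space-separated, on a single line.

Answer: B C D E F G H

Derivation:
Roots: B D G
Mark B: refs=H, marked=B
Mark D: refs=null F, marked=B D
Mark G: refs=D F E, marked=B D G
Mark H: refs=null null C, marked=B D G H
Mark F: refs=E H G, marked=B D F G H
Mark E: refs=null, marked=B D E F G H
Mark C: refs=C F, marked=B C D E F G H
Unmarked (collected): A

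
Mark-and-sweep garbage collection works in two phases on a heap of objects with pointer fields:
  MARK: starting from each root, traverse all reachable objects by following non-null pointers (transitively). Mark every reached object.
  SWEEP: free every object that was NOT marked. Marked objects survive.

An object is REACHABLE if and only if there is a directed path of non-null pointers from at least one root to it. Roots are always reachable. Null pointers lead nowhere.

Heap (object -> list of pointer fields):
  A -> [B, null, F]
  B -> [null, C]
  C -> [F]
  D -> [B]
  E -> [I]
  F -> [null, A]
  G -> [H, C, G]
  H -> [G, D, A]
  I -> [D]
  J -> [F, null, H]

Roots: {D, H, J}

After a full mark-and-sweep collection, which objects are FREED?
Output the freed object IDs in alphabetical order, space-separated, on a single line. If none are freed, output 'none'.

Roots: D H J
Mark D: refs=B, marked=D
Mark H: refs=G D A, marked=D H
Mark J: refs=F null H, marked=D H J
Mark B: refs=null C, marked=B D H J
Mark G: refs=H C G, marked=B D G H J
Mark A: refs=B null F, marked=A B D G H J
Mark F: refs=null A, marked=A B D F G H J
Mark C: refs=F, marked=A B C D F G H J
Unmarked (collected): E I

Answer: E I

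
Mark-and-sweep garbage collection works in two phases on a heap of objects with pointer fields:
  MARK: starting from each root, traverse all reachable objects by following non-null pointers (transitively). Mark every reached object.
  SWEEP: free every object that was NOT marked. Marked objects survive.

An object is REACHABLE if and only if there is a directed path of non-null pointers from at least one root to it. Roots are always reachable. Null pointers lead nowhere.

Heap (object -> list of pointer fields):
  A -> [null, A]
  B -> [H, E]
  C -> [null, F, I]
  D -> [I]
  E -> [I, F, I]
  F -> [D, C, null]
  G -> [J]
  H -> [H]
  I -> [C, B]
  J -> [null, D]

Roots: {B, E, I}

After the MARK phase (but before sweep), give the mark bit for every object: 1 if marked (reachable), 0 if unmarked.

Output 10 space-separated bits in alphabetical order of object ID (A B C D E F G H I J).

Answer: 0 1 1 1 1 1 0 1 1 0

Derivation:
Roots: B E I
Mark B: refs=H E, marked=B
Mark E: refs=I F I, marked=B E
Mark I: refs=C B, marked=B E I
Mark H: refs=H, marked=B E H I
Mark F: refs=D C null, marked=B E F H I
Mark C: refs=null F I, marked=B C E F H I
Mark D: refs=I, marked=B C D E F H I
Unmarked (collected): A G J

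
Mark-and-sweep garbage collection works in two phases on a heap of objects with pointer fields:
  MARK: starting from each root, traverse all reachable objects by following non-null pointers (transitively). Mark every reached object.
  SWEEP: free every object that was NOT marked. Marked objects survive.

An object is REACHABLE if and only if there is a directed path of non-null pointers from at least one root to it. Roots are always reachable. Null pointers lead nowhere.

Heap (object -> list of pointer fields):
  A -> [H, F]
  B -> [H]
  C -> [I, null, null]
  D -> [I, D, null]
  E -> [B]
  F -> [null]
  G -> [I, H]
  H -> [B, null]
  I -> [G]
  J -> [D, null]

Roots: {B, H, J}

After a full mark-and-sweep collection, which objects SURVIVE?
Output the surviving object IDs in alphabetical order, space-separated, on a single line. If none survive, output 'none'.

Roots: B H J
Mark B: refs=H, marked=B
Mark H: refs=B null, marked=B H
Mark J: refs=D null, marked=B H J
Mark D: refs=I D null, marked=B D H J
Mark I: refs=G, marked=B D H I J
Mark G: refs=I H, marked=B D G H I J
Unmarked (collected): A C E F

Answer: B D G H I J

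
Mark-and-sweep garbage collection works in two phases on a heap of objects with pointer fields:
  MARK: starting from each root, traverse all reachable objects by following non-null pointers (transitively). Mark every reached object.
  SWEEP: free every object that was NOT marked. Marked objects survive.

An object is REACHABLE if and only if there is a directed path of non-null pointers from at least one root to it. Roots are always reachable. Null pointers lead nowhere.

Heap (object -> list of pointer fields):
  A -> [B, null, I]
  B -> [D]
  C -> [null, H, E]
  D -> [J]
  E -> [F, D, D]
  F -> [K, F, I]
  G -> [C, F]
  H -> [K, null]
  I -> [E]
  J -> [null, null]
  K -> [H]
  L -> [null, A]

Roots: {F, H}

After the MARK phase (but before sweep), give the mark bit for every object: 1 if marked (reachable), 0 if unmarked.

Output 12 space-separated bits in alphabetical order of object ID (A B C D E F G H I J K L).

Answer: 0 0 0 1 1 1 0 1 1 1 1 0

Derivation:
Roots: F H
Mark F: refs=K F I, marked=F
Mark H: refs=K null, marked=F H
Mark K: refs=H, marked=F H K
Mark I: refs=E, marked=F H I K
Mark E: refs=F D D, marked=E F H I K
Mark D: refs=J, marked=D E F H I K
Mark J: refs=null null, marked=D E F H I J K
Unmarked (collected): A B C G L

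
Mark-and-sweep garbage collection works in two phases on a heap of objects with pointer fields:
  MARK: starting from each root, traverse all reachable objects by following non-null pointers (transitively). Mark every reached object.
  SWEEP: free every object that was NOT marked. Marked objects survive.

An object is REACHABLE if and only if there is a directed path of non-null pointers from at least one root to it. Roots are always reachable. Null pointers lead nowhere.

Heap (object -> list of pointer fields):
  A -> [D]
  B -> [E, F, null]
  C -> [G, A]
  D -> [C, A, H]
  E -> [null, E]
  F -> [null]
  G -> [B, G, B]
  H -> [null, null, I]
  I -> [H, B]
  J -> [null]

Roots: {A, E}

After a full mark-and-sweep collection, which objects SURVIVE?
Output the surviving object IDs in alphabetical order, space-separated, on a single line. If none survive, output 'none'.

Answer: A B C D E F G H I

Derivation:
Roots: A E
Mark A: refs=D, marked=A
Mark E: refs=null E, marked=A E
Mark D: refs=C A H, marked=A D E
Mark C: refs=G A, marked=A C D E
Mark H: refs=null null I, marked=A C D E H
Mark G: refs=B G B, marked=A C D E G H
Mark I: refs=H B, marked=A C D E G H I
Mark B: refs=E F null, marked=A B C D E G H I
Mark F: refs=null, marked=A B C D E F G H I
Unmarked (collected): J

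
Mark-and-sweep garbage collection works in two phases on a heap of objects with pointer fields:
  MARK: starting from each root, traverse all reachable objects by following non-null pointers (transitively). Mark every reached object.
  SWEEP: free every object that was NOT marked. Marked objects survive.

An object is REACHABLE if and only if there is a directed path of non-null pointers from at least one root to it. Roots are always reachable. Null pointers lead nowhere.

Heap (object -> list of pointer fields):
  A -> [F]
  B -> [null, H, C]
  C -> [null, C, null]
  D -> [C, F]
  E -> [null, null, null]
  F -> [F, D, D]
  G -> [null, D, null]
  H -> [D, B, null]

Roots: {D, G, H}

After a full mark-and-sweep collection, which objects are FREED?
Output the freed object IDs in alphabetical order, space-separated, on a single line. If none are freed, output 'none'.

Roots: D G H
Mark D: refs=C F, marked=D
Mark G: refs=null D null, marked=D G
Mark H: refs=D B null, marked=D G H
Mark C: refs=null C null, marked=C D G H
Mark F: refs=F D D, marked=C D F G H
Mark B: refs=null H C, marked=B C D F G H
Unmarked (collected): A E

Answer: A E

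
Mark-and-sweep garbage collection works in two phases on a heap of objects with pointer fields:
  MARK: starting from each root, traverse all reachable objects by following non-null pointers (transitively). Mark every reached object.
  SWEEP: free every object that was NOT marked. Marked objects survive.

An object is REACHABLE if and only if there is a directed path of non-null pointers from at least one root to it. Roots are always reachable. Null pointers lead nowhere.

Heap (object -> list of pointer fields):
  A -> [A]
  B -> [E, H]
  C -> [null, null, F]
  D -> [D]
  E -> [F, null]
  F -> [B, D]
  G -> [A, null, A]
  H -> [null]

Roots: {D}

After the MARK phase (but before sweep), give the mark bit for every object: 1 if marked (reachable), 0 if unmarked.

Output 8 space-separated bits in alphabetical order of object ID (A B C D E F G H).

Roots: D
Mark D: refs=D, marked=D
Unmarked (collected): A B C E F G H

Answer: 0 0 0 1 0 0 0 0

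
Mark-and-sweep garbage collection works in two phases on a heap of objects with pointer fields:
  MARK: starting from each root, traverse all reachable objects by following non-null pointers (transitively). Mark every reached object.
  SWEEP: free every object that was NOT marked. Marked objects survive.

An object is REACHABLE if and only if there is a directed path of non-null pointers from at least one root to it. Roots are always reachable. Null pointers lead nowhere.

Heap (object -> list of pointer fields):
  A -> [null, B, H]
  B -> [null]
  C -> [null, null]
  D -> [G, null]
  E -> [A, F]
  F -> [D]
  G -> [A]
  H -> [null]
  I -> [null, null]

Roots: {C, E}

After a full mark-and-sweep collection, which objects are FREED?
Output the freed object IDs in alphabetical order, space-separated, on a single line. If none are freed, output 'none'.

Answer: I

Derivation:
Roots: C E
Mark C: refs=null null, marked=C
Mark E: refs=A F, marked=C E
Mark A: refs=null B H, marked=A C E
Mark F: refs=D, marked=A C E F
Mark B: refs=null, marked=A B C E F
Mark H: refs=null, marked=A B C E F H
Mark D: refs=G null, marked=A B C D E F H
Mark G: refs=A, marked=A B C D E F G H
Unmarked (collected): I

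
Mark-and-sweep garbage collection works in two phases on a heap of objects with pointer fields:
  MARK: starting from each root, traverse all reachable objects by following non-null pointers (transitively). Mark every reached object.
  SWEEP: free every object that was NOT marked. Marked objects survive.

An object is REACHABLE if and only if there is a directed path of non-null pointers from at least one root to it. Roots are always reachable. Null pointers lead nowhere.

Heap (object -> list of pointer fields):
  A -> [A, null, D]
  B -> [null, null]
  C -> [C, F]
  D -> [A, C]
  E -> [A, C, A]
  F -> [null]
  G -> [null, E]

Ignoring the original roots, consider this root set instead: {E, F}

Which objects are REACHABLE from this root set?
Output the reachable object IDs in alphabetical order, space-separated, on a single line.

Answer: A C D E F

Derivation:
Roots: E F
Mark E: refs=A C A, marked=E
Mark F: refs=null, marked=E F
Mark A: refs=A null D, marked=A E F
Mark C: refs=C F, marked=A C E F
Mark D: refs=A C, marked=A C D E F
Unmarked (collected): B G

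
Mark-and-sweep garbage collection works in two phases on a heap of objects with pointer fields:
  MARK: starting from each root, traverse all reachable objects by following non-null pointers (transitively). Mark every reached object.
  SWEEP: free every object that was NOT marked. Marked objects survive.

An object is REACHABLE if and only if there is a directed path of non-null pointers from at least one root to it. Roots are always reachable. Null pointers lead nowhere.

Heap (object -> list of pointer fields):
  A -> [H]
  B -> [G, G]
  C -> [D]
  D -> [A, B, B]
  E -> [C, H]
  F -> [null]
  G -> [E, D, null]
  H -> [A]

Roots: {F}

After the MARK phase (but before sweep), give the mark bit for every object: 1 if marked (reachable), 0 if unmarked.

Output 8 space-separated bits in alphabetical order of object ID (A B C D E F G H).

Roots: F
Mark F: refs=null, marked=F
Unmarked (collected): A B C D E G H

Answer: 0 0 0 0 0 1 0 0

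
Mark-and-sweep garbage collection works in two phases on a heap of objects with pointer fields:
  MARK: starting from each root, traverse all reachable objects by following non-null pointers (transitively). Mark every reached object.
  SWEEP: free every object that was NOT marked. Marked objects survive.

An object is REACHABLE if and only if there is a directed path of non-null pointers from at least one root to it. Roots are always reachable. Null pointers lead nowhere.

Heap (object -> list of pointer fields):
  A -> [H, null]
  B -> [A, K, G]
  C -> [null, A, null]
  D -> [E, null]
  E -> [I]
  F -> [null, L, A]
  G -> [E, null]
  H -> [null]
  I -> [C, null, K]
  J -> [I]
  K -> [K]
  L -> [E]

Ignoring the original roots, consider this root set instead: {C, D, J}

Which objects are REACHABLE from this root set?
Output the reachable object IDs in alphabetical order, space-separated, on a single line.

Roots: C D J
Mark C: refs=null A null, marked=C
Mark D: refs=E null, marked=C D
Mark J: refs=I, marked=C D J
Mark A: refs=H null, marked=A C D J
Mark E: refs=I, marked=A C D E J
Mark I: refs=C null K, marked=A C D E I J
Mark H: refs=null, marked=A C D E H I J
Mark K: refs=K, marked=A C D E H I J K
Unmarked (collected): B F G L

Answer: A C D E H I J K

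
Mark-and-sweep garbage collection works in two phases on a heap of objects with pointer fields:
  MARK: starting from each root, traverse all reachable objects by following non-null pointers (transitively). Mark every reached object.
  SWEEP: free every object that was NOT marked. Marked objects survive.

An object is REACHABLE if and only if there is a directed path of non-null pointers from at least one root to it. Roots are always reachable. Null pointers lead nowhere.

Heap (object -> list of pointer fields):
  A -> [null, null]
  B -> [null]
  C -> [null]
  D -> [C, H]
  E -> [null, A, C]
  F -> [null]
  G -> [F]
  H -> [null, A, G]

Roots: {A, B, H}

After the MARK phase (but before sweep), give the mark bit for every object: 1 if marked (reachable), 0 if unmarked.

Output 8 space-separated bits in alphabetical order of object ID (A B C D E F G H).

Answer: 1 1 0 0 0 1 1 1

Derivation:
Roots: A B H
Mark A: refs=null null, marked=A
Mark B: refs=null, marked=A B
Mark H: refs=null A G, marked=A B H
Mark G: refs=F, marked=A B G H
Mark F: refs=null, marked=A B F G H
Unmarked (collected): C D E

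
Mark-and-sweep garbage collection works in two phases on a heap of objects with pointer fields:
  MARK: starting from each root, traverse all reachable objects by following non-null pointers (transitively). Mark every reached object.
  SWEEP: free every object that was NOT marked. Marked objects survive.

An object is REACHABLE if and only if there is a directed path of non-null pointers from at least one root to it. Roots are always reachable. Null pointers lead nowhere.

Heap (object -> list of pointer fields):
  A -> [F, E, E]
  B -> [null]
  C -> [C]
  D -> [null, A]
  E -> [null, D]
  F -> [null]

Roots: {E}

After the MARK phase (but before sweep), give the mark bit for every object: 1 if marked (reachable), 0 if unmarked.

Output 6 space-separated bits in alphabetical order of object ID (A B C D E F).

Answer: 1 0 0 1 1 1

Derivation:
Roots: E
Mark E: refs=null D, marked=E
Mark D: refs=null A, marked=D E
Mark A: refs=F E E, marked=A D E
Mark F: refs=null, marked=A D E F
Unmarked (collected): B C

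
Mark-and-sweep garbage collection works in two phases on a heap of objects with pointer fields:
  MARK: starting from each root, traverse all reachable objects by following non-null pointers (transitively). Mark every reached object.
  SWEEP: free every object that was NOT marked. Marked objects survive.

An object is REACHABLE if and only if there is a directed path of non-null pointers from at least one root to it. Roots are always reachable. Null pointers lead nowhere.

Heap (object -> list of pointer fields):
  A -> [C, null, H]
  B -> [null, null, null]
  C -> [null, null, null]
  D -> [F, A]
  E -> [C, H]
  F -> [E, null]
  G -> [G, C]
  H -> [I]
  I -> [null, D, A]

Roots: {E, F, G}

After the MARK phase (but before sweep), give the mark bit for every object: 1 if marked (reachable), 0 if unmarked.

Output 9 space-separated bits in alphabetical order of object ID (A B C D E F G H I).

Roots: E F G
Mark E: refs=C H, marked=E
Mark F: refs=E null, marked=E F
Mark G: refs=G C, marked=E F G
Mark C: refs=null null null, marked=C E F G
Mark H: refs=I, marked=C E F G H
Mark I: refs=null D A, marked=C E F G H I
Mark D: refs=F A, marked=C D E F G H I
Mark A: refs=C null H, marked=A C D E F G H I
Unmarked (collected): B

Answer: 1 0 1 1 1 1 1 1 1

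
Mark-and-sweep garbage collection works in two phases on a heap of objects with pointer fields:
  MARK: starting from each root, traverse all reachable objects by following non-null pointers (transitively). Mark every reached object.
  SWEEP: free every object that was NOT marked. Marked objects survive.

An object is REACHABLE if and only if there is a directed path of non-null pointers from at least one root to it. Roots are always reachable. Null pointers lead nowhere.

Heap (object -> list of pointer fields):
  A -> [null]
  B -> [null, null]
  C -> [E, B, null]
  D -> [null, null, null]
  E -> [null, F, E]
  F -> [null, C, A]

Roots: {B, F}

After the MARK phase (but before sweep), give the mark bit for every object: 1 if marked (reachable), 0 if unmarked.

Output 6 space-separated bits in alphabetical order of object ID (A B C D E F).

Answer: 1 1 1 0 1 1

Derivation:
Roots: B F
Mark B: refs=null null, marked=B
Mark F: refs=null C A, marked=B F
Mark C: refs=E B null, marked=B C F
Mark A: refs=null, marked=A B C F
Mark E: refs=null F E, marked=A B C E F
Unmarked (collected): D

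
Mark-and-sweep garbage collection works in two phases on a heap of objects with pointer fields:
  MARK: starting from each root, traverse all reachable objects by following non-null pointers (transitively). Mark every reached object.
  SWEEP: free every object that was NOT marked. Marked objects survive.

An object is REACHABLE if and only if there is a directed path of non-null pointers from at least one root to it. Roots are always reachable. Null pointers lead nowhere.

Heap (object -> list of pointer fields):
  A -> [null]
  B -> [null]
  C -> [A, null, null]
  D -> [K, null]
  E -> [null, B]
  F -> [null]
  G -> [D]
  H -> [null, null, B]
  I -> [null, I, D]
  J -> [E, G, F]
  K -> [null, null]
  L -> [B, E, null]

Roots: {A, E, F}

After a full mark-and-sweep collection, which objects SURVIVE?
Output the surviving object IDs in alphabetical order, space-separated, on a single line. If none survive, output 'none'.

Roots: A E F
Mark A: refs=null, marked=A
Mark E: refs=null B, marked=A E
Mark F: refs=null, marked=A E F
Mark B: refs=null, marked=A B E F
Unmarked (collected): C D G H I J K L

Answer: A B E F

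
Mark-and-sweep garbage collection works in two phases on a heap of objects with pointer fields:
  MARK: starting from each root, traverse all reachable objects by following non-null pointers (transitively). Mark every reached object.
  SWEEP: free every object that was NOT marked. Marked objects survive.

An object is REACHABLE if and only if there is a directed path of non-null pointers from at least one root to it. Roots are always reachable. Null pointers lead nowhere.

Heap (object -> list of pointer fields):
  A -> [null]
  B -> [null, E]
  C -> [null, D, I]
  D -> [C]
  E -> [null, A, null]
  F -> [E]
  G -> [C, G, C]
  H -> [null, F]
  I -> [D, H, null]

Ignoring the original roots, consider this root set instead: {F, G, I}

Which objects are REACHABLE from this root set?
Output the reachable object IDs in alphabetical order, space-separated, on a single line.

Answer: A C D E F G H I

Derivation:
Roots: F G I
Mark F: refs=E, marked=F
Mark G: refs=C G C, marked=F G
Mark I: refs=D H null, marked=F G I
Mark E: refs=null A null, marked=E F G I
Mark C: refs=null D I, marked=C E F G I
Mark D: refs=C, marked=C D E F G I
Mark H: refs=null F, marked=C D E F G H I
Mark A: refs=null, marked=A C D E F G H I
Unmarked (collected): B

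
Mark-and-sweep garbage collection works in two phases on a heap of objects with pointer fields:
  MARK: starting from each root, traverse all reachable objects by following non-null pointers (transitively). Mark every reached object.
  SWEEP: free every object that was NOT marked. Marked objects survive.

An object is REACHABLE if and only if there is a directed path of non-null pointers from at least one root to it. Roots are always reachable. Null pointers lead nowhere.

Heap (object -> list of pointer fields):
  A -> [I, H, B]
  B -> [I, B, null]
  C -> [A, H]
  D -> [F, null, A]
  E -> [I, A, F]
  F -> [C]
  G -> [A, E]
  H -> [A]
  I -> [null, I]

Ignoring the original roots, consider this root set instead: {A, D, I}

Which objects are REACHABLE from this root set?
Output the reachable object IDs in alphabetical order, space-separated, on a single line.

Roots: A D I
Mark A: refs=I H B, marked=A
Mark D: refs=F null A, marked=A D
Mark I: refs=null I, marked=A D I
Mark H: refs=A, marked=A D H I
Mark B: refs=I B null, marked=A B D H I
Mark F: refs=C, marked=A B D F H I
Mark C: refs=A H, marked=A B C D F H I
Unmarked (collected): E G

Answer: A B C D F H I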